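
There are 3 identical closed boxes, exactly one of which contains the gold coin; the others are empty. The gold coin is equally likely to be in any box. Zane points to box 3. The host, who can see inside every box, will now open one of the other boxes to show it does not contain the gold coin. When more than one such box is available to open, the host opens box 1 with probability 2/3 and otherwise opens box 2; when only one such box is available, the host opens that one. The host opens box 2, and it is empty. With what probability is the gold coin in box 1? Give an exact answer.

3/4

Condition on the true location of the gold coin.
If it is in box 1 (prior 1/3): only box 2 is available, probability 1; weight (1/3)·1 = 1/3.
If it is in box 2 (prior 1/3): the host opened box 2, so this case is ruled out; weight (1/3)·0 = 0.
If it is in box 3 (prior 1/3): box 1 is available but not opened, probability 1/3; weight (1/3)·(1/3) = 1/9.
The weights sum to 4/9.
So P(the gold coin in box 1 | the host opened box 2) = (1/3) / (4/9) = 3/4.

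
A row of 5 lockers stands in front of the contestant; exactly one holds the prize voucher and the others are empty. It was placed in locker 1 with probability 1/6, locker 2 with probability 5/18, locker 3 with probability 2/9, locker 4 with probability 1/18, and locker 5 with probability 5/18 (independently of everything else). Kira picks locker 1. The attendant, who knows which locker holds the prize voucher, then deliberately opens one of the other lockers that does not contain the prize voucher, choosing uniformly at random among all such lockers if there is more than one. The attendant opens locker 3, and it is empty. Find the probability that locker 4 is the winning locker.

4/53

Consider each possible location of the prize voucher in turn.
If it is in locker 1 (prior 1/6): the attendant has 4 equally likely choices, so probability 1/4; weight (1/6)·(1/4) = 1/24.
If it is in either of lockers 2 and 5 (prior 5/18 each): the attendant has 3 equally likely choices, so probability 1/3; weight (5/18)·(1/3) = 5/54 each.
If it is in locker 3 (prior 2/9): the attendant opened locker 3, so this case is ruled out; weight (2/9)·0 = 0.
If it is in locker 4 (prior 1/18): the attendant has 3 equally likely choices, so probability 1/3; weight (1/18)·(1/3) = 1/54.
The weights sum to 53/216.
So P(the prize voucher in locker 4 | the attendant opened locker 3) = (1/54) / (53/216) = 4/53.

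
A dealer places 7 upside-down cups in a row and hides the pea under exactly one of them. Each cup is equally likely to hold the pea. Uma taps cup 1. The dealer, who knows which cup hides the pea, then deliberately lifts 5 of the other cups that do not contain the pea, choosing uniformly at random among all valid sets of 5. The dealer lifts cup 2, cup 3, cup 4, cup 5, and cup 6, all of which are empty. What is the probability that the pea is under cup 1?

Consider each possible location of the pea in turn.
If it is under cup 1 (prior 1/7): the dealer has 6 equally likely choices, so probability 1/6; weight (1/7)·(1/6) = 1/42.
If it is under any of cups 2, 3, 4, 5, and 6 (prior 1/7 each): that cup was opened and seen not to hold the prize — ruled out; weight (1/7)·0 = 0 each.
If it is under cup 7 (prior 1/7): the dealer has no choice, probability 1; weight (1/7)·1 = 1/7.
The weights sum to 1/6.
So P(the pea under cup 1 | the dealer opened cup 2, cup 3, cup 4, cup 5, and cup 6) = (1/42) / (1/6) = 1/7.

1/7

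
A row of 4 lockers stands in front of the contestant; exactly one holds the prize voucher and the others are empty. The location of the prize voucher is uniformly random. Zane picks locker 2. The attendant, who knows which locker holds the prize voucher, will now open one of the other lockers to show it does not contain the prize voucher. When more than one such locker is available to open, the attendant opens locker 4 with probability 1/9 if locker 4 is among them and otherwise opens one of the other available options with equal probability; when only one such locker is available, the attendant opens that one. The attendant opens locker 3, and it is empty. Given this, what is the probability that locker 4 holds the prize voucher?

Condition on the true location of the prize voucher.
If it is in locker 1 (prior 1/4): locker 4 is available but not opened, probability 8/9; weight (1/4)·(8/9) = 2/9.
If it is in locker 2 (prior 1/4): locker 4 is available but not opened; locker 3 gets probability (1 − 1/9)/2 = 4/9; weight (1/4)·(4/9) = 1/9.
If it is in locker 3 (prior 1/4): the attendant opened locker 3, so this case is ruled out; weight (1/4)·0 = 0.
If it is in locker 4 (prior 1/4): locker 4 holds the prize so is unavailable; the attendant chooses uniformly among the 2 others, probability 1/2; weight (1/4)·(1/2) = 1/8.
The weights sum to 11/24.
So P(the prize voucher in locker 4 | the attendant opened locker 3) = (1/8) / (11/24) = 3/11.

3/11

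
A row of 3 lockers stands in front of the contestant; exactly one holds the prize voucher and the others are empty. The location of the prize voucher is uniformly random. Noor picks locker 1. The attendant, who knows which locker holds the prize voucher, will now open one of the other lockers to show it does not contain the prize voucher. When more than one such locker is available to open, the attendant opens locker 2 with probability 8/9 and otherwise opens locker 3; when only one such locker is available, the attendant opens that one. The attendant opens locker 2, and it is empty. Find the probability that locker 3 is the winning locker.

9/17

Condition on the true location of the prize voucher.
If it is in locker 1 (prior 1/3): locker 2 is available, opened with probability 8/9; weight (1/3)·(8/9) = 8/27.
If it is in locker 2 (prior 1/3): the attendant opened locker 2, so this case is ruled out; weight (1/3)·0 = 0.
If it is in locker 3 (prior 1/3): only locker 2 is available, probability 1; weight (1/3)·1 = 1/3.
The weights sum to 17/27.
So P(the prize voucher in locker 3 | the attendant opened locker 2) = (1/3) / (17/27) = 9/17.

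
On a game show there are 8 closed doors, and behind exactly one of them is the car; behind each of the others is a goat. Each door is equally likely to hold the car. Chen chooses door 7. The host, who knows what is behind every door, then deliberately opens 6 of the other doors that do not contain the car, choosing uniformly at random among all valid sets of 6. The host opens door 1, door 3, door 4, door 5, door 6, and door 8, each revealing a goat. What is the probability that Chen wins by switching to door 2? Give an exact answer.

7/8

Apply Bayes' rule, conditioning on where the car actually is.
If it is behind any of doors 1, 3, 4, 5, 6, and 8 (prior 1/8 each): that door was opened and seen not to hold the prize — ruled out; weight (1/8)·0 = 0 each.
If it is behind door 2 (prior 1/8): the host has no choice, probability 1; weight (1/8)·1 = 1/8.
If it is behind door 7 (prior 1/8): the host has 7 equally likely choices, so probability 1/7; weight (1/8)·(1/7) = 1/56.
The weights sum to 1/7.
So P(the car behind door 2 | the host opened door 1, door 3, door 4, door 5, door 6, and door 8) = (1/8) / (1/7) = 7/8.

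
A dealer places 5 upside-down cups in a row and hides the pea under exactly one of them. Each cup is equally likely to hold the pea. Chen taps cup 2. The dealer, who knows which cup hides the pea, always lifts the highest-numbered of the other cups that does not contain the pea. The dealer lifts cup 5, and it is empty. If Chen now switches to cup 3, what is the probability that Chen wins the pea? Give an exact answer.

1/4

Apply Bayes' rule, conditioning on where the pea actually is.
If it is under any of cups 1, 2, 3, and 4 (prior 1/5 each): cup 5 is the highest-numbered option available, probability 1; weight (1/5)·1 = 1/5 each.
If it is under cup 5 (prior 1/5): the dealer opened cup 5, so this case is ruled out; weight (1/5)·0 = 0.
The weights sum to 4/5.
So P(the pea under cup 3 | the dealer opened cup 5) = (1/5) / (4/5) = 1/4.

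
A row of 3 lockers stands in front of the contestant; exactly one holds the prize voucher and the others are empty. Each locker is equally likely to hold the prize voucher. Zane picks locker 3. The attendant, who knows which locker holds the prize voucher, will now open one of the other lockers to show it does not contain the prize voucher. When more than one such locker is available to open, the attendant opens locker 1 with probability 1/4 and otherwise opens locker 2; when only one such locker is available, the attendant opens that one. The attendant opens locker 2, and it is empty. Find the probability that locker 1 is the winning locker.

4/7

Apply Bayes' rule, conditioning on where the prize voucher actually is.
If it is in locker 1 (prior 1/3): only locker 2 is available, probability 1; weight (1/3)·1 = 1/3.
If it is in locker 2 (prior 1/3): the attendant opened locker 2, so this case is ruled out; weight (1/3)·0 = 0.
If it is in locker 3 (prior 1/3): locker 1 is available but not opened, probability 3/4; weight (1/3)·(3/4) = 1/4.
The weights sum to 7/12.
So P(the prize voucher in locker 1 | the attendant opened locker 2) = (1/3) / (7/12) = 4/7.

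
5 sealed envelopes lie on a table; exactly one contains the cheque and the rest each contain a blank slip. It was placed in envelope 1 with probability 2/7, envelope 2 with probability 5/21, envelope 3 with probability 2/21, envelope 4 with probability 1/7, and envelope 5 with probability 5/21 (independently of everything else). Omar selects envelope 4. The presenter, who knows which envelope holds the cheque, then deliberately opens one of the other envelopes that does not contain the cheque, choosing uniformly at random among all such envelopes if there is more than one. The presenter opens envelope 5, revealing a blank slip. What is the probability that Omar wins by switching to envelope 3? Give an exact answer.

8/61

Condition on the true location of the cheque.
If it is in envelope 1 (prior 2/7): the presenter has 3 equally likely choices, so probability 1/3; weight (2/7)·(1/3) = 2/21.
If it is in envelope 2 (prior 5/21): the presenter has 3 equally likely choices, so probability 1/3; weight (5/21)·(1/3) = 5/63.
If it is in envelope 3 (prior 2/21): the presenter has 3 equally likely choices, so probability 1/3; weight (2/21)·(1/3) = 2/63.
If it is in envelope 4 (prior 1/7): the presenter has 4 equally likely choices, so probability 1/4; weight (1/7)·(1/4) = 1/28.
If it is in envelope 5 (prior 5/21): the presenter opened envelope 5, so this case is ruled out; weight (5/21)·0 = 0.
The weights sum to 61/252.
So P(the cheque in envelope 3 | the presenter opened envelope 5) = (2/63) / (61/252) = 8/61.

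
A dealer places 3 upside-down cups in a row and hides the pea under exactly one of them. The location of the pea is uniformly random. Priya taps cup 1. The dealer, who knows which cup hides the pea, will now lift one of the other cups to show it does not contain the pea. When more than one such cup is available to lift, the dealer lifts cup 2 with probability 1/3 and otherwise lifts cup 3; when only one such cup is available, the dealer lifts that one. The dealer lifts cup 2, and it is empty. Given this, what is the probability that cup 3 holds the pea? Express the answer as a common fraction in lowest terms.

3/4

Condition on the true location of the pea.
If it is under cup 1 (prior 1/3): cup 2 is available, opened with probability 1/3; weight (1/3)·(1/3) = 1/9.
If it is under cup 2 (prior 1/3): the dealer opened cup 2, so this case is ruled out; weight (1/3)·0 = 0.
If it is under cup 3 (prior 1/3): only cup 2 is available, probability 1; weight (1/3)·1 = 1/3.
The weights sum to 4/9.
So P(the pea under cup 3 | the dealer opened cup 2) = (1/3) / (4/9) = 3/4.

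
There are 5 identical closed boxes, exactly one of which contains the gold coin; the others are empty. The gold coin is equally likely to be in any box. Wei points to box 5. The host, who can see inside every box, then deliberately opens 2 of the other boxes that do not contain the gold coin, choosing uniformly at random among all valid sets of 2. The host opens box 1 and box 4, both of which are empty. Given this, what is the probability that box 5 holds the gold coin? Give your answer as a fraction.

Apply Bayes' rule, conditioning on where the gold coin actually is.
If it is in either of boxes 1 and 4 (prior 1/5 each): that box was opened and seen not to hold the prize — ruled out; weight (1/5)·0 = 0 each.
If it is in either of boxes 2 and 3 (prior 1/5 each): the host has 3 equally likely choices, so probability 1/3; weight (1/5)·(1/3) = 1/15 each.
If it is in box 5 (prior 1/5): the host has 6 equally likely choices, so probability 1/6; weight (1/5)·(1/6) = 1/30.
The weights sum to 1/6.
So P(the gold coin in box 5 | the host opened box 1 and box 4) = (1/30) / (1/6) = 1/5.

1/5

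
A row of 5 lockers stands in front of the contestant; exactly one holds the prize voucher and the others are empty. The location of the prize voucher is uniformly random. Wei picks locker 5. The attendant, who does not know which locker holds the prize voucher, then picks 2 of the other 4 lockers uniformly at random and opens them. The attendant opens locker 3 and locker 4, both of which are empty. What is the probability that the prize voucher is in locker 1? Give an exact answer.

Because the attendant chose which lockers to open without knowing where the prize voucher is, the choice is independent of the prize location. Learning that none of the 2 opened lockers holds the prize voucher simply rules out those 2 locations and leaves the remaining 3 lockers still equally likely by symmetry.
So P(the prize voucher in locker 1) = 1/3.

1/3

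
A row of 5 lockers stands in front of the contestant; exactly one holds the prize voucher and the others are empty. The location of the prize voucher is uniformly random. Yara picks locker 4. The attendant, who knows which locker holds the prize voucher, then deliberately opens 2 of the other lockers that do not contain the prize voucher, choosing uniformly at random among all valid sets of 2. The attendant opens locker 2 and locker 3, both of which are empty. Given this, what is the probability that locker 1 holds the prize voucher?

Condition on the true location of the prize voucher.
If it is in either of lockers 1 and 5 (prior 1/5 each): the attendant has 3 equally likely choices, so probability 1/3; weight (1/5)·(1/3) = 1/15 each.
If it is in either of lockers 2 and 3 (prior 1/5 each): that locker was opened and seen not to hold the prize — ruled out; weight (1/5)·0 = 0 each.
If it is in locker 4 (prior 1/5): the attendant has 6 equally likely choices, so probability 1/6; weight (1/5)·(1/6) = 1/30.
The weights sum to 1/6.
So P(the prize voucher in locker 1 | the attendant opened locker 2 and locker 3) = (1/15) / (1/6) = 2/5.

2/5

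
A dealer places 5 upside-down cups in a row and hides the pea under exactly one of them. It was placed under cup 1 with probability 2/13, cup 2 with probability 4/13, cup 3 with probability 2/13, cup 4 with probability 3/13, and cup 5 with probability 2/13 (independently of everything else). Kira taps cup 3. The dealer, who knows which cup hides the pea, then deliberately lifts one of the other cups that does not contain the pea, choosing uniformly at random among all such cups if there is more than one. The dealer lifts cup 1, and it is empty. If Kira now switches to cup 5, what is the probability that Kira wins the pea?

4/21

Apply Bayes' rule, conditioning on where the pea actually is.
If it is under cup 1 (prior 2/13): the dealer opened cup 1, so this case is ruled out; weight (2/13)·0 = 0.
If it is under cup 2 (prior 4/13): the dealer has 3 equally likely choices, so probability 1/3; weight (4/13)·(1/3) = 4/39.
If it is under cup 3 (prior 2/13): the dealer has 4 equally likely choices, so probability 1/4; weight (2/13)·(1/4) = 1/26.
If it is under cup 4 (prior 3/13): the dealer has 3 equally likely choices, so probability 1/3; weight (3/13)·(1/3) = 1/13.
If it is under cup 5 (prior 2/13): the dealer has 3 equally likely choices, so probability 1/3; weight (2/13)·(1/3) = 2/39.
The weights sum to 7/26.
So P(the pea under cup 5 | the dealer opened cup 1) = (2/39) / (7/26) = 4/21.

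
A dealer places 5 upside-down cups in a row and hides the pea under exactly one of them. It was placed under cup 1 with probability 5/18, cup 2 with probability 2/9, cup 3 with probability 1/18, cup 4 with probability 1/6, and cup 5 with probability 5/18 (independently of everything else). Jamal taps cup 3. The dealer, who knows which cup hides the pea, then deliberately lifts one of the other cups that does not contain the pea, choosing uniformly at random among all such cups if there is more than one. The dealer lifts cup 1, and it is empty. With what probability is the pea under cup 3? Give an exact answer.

1/17

Condition on the true location of the pea.
If it is under cup 1 (prior 5/18): the dealer opened cup 1, so this case is ruled out; weight (5/18)·0 = 0.
If it is under cup 2 (prior 2/9): the dealer has 3 equally likely choices, so probability 1/3; weight (2/9)·(1/3) = 2/27.
If it is under cup 3 (prior 1/18): the dealer has 4 equally likely choices, so probability 1/4; weight (1/18)·(1/4) = 1/72.
If it is under cup 4 (prior 1/6): the dealer has 3 equally likely choices, so probability 1/3; weight (1/6)·(1/3) = 1/18.
If it is under cup 5 (prior 5/18): the dealer has 3 equally likely choices, so probability 1/3; weight (5/18)·(1/3) = 5/54.
The weights sum to 17/72.
So P(the pea under cup 3 | the dealer opened cup 1) = (1/72) / (17/72) = 1/17.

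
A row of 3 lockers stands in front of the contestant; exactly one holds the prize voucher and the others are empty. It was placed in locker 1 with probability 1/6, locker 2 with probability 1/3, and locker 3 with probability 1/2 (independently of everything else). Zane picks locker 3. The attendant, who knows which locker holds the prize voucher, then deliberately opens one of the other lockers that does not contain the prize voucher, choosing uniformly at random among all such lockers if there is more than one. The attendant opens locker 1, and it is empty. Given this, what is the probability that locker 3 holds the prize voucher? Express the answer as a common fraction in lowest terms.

3/7

Consider each possible location of the prize voucher in turn.
If it is in locker 1 (prior 1/6): the attendant opened locker 1, so this case is ruled out; weight (1/6)·0 = 0.
If it is in locker 2 (prior 1/3): the attendant has no choice, probability 1; weight (1/3)·1 = 1/3.
If it is in locker 3 (prior 1/2): the attendant has 2 equally likely choices, so probability 1/2; weight (1/2)·(1/2) = 1/4.
The weights sum to 7/12.
So P(the prize voucher in locker 3 | the attendant opened locker 1) = (1/4) / (7/12) = 3/7.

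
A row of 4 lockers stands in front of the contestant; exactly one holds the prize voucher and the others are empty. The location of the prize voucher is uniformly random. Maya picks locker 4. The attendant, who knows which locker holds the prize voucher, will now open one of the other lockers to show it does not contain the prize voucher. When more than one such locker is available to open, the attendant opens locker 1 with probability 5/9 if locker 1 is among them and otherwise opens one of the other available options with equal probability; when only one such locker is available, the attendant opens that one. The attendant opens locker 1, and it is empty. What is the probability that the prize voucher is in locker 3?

Consider each possible location of the prize voucher in turn.
If it is in locker 1 (prior 1/4): the attendant opened locker 1, so this case is ruled out; weight (1/4)·0 = 0.
If it is in any of lockers 2, 3, and 4 (prior 1/4 each): locker 1 is available, opened with probability 5/9; weight (1/4)·(5/9) = 5/36 each.
The weights sum to 5/12.
So P(the prize voucher in locker 3 | the attendant opened locker 1) = (5/36) / (5/12) = 1/3.

1/3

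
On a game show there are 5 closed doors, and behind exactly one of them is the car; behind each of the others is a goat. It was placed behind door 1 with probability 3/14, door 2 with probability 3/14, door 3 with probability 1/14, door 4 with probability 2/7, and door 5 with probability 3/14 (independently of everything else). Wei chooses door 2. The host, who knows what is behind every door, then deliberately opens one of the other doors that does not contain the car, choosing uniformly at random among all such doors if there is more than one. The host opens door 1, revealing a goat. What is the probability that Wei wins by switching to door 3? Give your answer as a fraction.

4/41

Condition on the true location of the car.
If it is behind door 1 (prior 3/14): the host opened door 1, so this case is ruled out; weight (3/14)·0 = 0.
If it is behind door 2 (prior 3/14): the host has 4 equally likely choices, so probability 1/4; weight (3/14)·(1/4) = 3/56.
If it is behind door 3 (prior 1/14): the host has 3 equally likely choices, so probability 1/3; weight (1/14)·(1/3) = 1/42.
If it is behind door 4 (prior 2/7): the host has 3 equally likely choices, so probability 1/3; weight (2/7)·(1/3) = 2/21.
If it is behind door 5 (prior 3/14): the host has 3 equally likely choices, so probability 1/3; weight (3/14)·(1/3) = 1/14.
The weights sum to 41/168.
So P(the car behind door 3 | the host opened door 1) = (1/42) / (41/168) = 4/41.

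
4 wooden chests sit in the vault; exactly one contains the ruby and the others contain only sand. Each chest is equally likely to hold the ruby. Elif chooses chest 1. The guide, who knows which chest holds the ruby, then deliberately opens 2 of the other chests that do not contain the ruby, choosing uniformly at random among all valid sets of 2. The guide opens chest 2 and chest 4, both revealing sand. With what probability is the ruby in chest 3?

Condition on the true location of the ruby.
If it is in chest 1 (prior 1/4): the guide has 3 equally likely choices, so probability 1/3; weight (1/4)·(1/3) = 1/12.
If it is in either of chests 2 and 4 (prior 1/4 each): that chest was opened and seen not to hold the prize — ruled out; weight (1/4)·0 = 0 each.
If it is in chest 3 (prior 1/4): the guide has no choice, probability 1; weight (1/4)·1 = 1/4.
The weights sum to 1/3.
So P(the ruby in chest 3 | the guide opened chest 2 and chest 4) = (1/4) / (1/3) = 3/4.

3/4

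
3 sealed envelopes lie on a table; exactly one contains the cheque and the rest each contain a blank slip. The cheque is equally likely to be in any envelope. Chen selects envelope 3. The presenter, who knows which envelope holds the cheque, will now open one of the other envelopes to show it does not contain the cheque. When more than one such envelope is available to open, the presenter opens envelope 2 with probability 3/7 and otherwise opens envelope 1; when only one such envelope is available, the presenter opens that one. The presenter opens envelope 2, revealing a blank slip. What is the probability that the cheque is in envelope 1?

Apply Bayes' rule, conditioning on where the cheque actually is.
If it is in envelope 1 (prior 1/3): only envelope 2 is available, probability 1; weight (1/3)·1 = 1/3.
If it is in envelope 2 (prior 1/3): the presenter opened envelope 2, so this case is ruled out; weight (1/3)·0 = 0.
If it is in envelope 3 (prior 1/3): envelope 2 is available, opened with probability 3/7; weight (1/3)·(3/7) = 1/7.
The weights sum to 10/21.
So P(the cheque in envelope 1 | the presenter opened envelope 2) = (1/3) / (10/21) = 7/10.

7/10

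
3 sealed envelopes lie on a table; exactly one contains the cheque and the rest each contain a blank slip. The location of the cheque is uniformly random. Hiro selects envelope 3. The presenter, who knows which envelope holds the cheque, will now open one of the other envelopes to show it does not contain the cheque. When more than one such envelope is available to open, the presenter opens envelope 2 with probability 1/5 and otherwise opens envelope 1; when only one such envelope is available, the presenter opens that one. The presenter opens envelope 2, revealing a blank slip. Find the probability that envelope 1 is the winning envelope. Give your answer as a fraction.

Condition on the true location of the cheque.
If it is in envelope 1 (prior 1/3): only envelope 2 is available, probability 1; weight (1/3)·1 = 1/3.
If it is in envelope 2 (prior 1/3): the presenter opened envelope 2, so this case is ruled out; weight (1/3)·0 = 0.
If it is in envelope 3 (prior 1/3): envelope 2 is available, opened with probability 1/5; weight (1/3)·(1/5) = 1/15.
The weights sum to 2/5.
So P(the cheque in envelope 1 | the presenter opened envelope 2) = (1/3) / (2/5) = 5/6.

5/6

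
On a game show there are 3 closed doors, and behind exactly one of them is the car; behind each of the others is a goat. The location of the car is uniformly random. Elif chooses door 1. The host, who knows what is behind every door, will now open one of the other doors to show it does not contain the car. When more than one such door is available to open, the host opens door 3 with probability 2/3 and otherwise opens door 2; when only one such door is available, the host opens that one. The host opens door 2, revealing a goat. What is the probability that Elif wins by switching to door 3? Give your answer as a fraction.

3/4

Condition on the true location of the car.
If it is behind door 1 (prior 1/3): door 3 is available but not opened, probability 1/3; weight (1/3)·(1/3) = 1/9.
If it is behind door 2 (prior 1/3): the host opened door 2, so this case is ruled out; weight (1/3)·0 = 0.
If it is behind door 3 (prior 1/3): only door 2 is available, probability 1; weight (1/3)·1 = 1/3.
The weights sum to 4/9.
So P(the car behind door 3 | the host opened door 2) = (1/3) / (4/9) = 3/4.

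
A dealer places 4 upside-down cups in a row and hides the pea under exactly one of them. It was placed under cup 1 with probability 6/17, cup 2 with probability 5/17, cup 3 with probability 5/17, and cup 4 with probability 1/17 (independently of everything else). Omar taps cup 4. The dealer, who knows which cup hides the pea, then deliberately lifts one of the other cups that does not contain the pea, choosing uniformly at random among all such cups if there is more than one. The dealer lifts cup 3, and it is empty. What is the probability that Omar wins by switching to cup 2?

3/7

Consider each possible location of the pea in turn.
If it is under cup 1 (prior 6/17): the dealer has 2 equally likely choices, so probability 1/2; weight (6/17)·(1/2) = 3/17.
If it is under cup 2 (prior 5/17): the dealer has 2 equally likely choices, so probability 1/2; weight (5/17)·(1/2) = 5/34.
If it is under cup 3 (prior 5/17): the dealer opened cup 3, so this case is ruled out; weight (5/17)·0 = 0.
If it is under cup 4 (prior 1/17): the dealer has 3 equally likely choices, so probability 1/3; weight (1/17)·(1/3) = 1/51.
The weights sum to 35/102.
So P(the pea under cup 2 | the dealer opened cup 3) = (5/34) / (35/102) = 3/7.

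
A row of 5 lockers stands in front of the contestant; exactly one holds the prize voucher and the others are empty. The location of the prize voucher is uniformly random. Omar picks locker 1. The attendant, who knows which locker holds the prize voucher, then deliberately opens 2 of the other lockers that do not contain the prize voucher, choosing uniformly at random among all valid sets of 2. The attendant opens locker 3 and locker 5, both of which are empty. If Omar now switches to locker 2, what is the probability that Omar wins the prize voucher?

2/5

Condition on the true location of the prize voucher.
If it is in locker 1 (prior 1/5): the attendant has 6 equally likely choices, so probability 1/6; weight (1/5)·(1/6) = 1/30.
If it is in either of lockers 2 and 4 (prior 1/5 each): the attendant has 3 equally likely choices, so probability 1/3; weight (1/5)·(1/3) = 1/15 each.
If it is in either of lockers 3 and 5 (prior 1/5 each): that locker was opened and seen not to hold the prize — ruled out; weight (1/5)·0 = 0 each.
The weights sum to 1/6.
So P(the prize voucher in locker 2 | the attendant opened locker 3 and locker 5) = (1/15) / (1/6) = 2/5.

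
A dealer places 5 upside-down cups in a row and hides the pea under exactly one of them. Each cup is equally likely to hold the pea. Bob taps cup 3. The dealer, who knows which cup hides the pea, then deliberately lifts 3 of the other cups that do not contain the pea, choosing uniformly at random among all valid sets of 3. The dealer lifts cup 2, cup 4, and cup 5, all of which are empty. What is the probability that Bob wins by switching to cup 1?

Apply Bayes' rule, conditioning on where the pea actually is.
If it is under cup 1 (prior 1/5): the dealer has no choice, probability 1; weight (1/5)·1 = 1/5.
If it is under any of cups 2, 4, and 5 (prior 1/5 each): that cup was opened and seen not to hold the prize — ruled out; weight (1/5)·0 = 0 each.
If it is under cup 3 (prior 1/5): the dealer has 4 equally likely choices, so probability 1/4; weight (1/5)·(1/4) = 1/20.
The weights sum to 1/4.
So P(the pea under cup 1 | the dealer opened cup 2, cup 4, and cup 5) = (1/5) / (1/4) = 4/5.

4/5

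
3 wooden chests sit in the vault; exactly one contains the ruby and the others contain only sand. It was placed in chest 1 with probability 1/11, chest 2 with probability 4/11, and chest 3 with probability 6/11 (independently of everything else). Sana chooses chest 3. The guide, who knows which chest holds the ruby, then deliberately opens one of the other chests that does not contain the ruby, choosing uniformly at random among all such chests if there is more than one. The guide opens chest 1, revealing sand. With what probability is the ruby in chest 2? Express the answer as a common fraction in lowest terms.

4/7

Condition on the true location of the ruby.
If it is in chest 1 (prior 1/11): the guide opened chest 1, so this case is ruled out; weight (1/11)·0 = 0.
If it is in chest 2 (prior 4/11): the guide has no choice, probability 1; weight (4/11)·1 = 4/11.
If it is in chest 3 (prior 6/11): the guide has 2 equally likely choices, so probability 1/2; weight (6/11)·(1/2) = 3/11.
The weights sum to 7/11.
So P(the ruby in chest 2 | the guide opened chest 1) = (4/11) / (7/11) = 4/7.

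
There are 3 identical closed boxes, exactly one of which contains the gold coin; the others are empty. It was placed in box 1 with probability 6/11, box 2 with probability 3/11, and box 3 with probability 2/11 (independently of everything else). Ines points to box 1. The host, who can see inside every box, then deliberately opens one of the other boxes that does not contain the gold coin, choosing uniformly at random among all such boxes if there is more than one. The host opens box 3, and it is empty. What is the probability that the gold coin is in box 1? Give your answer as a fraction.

Consider each possible location of the gold coin in turn.
If it is in box 1 (prior 6/11): the host has 2 equally likely choices, so probability 1/2; weight (6/11)·(1/2) = 3/11.
If it is in box 2 (prior 3/11): the host has no choice, probability 1; weight (3/11)·1 = 3/11.
If it is in box 3 (prior 2/11): the host opened box 3, so this case is ruled out; weight (2/11)·0 = 0.
The weights sum to 6/11.
So P(the gold coin in box 1 | the host opened box 3) = (3/11) / (6/11) = 1/2.

1/2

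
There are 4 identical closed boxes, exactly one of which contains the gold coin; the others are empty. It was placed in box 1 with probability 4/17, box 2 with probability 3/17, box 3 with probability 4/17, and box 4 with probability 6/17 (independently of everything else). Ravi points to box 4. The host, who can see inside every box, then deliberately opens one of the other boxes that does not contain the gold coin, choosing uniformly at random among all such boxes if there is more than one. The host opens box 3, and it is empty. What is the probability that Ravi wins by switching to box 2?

3/11

Condition on the true location of the gold coin.
If it is in box 1 (prior 4/17): the host has 2 equally likely choices, so probability 1/2; weight (4/17)·(1/2) = 2/17.
If it is in box 2 (prior 3/17): the host has 2 equally likely choices, so probability 1/2; weight (3/17)·(1/2) = 3/34.
If it is in box 3 (prior 4/17): the host opened box 3, so this case is ruled out; weight (4/17)·0 = 0.
If it is in box 4 (prior 6/17): the host has 3 equally likely choices, so probability 1/3; weight (6/17)·(1/3) = 2/17.
The weights sum to 11/34.
So P(the gold coin in box 2 | the host opened box 3) = (3/34) / (11/34) = 3/11.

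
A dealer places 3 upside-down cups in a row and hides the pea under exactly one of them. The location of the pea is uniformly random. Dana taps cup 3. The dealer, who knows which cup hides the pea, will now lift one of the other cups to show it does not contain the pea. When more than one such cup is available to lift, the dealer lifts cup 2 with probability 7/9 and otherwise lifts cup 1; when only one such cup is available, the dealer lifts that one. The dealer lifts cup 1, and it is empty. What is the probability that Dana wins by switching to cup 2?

9/11

Apply Bayes' rule, conditioning on where the pea actually is.
If it is under cup 1 (prior 1/3): the dealer opened cup 1, so this case is ruled out; weight (1/3)·0 = 0.
If it is under cup 2 (prior 1/3): only cup 1 is available, probability 1; weight (1/3)·1 = 1/3.
If it is under cup 3 (prior 1/3): cup 2 is available but not opened, probability 2/9; weight (1/3)·(2/9) = 2/27.
The weights sum to 11/27.
So P(the pea under cup 2 | the dealer opened cup 1) = (1/3) / (11/27) = 9/11.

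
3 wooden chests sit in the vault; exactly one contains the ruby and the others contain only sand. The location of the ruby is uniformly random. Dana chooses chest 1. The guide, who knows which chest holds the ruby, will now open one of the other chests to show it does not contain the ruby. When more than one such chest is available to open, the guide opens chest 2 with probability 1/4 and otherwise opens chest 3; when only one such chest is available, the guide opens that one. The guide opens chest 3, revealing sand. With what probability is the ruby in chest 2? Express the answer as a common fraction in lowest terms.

Condition on the true location of the ruby.
If it is in chest 1 (prior 1/3): chest 2 is available but not opened, probability 3/4; weight (1/3)·(3/4) = 1/4.
If it is in chest 2 (prior 1/3): only chest 3 is available, probability 1; weight (1/3)·1 = 1/3.
If it is in chest 3 (prior 1/3): the guide opened chest 3, so this case is ruled out; weight (1/3)·0 = 0.
The weights sum to 7/12.
So P(the ruby in chest 2 | the guide opened chest 3) = (1/3) / (7/12) = 4/7.

4/7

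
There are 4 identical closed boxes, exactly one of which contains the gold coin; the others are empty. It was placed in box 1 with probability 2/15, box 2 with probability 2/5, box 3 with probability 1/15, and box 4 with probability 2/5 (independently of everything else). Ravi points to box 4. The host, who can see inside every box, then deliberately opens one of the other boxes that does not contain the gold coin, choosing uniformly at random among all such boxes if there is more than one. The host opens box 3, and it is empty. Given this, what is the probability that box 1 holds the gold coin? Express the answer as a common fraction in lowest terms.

1/6

Consider each possible location of the gold coin in turn.
If it is in box 1 (prior 2/15): the host has 2 equally likely choices, so probability 1/2; weight (2/15)·(1/2) = 1/15.
If it is in box 2 (prior 2/5): the host has 2 equally likely choices, so probability 1/2; weight (2/5)·(1/2) = 1/5.
If it is in box 3 (prior 1/15): the host opened box 3, so this case is ruled out; weight (1/15)·0 = 0.
If it is in box 4 (prior 2/5): the host has 3 equally likely choices, so probability 1/3; weight (2/5)·(1/3) = 2/15.
The weights sum to 2/5.
So P(the gold coin in box 1 | the host opened box 3) = (1/15) / (2/5) = 1/6.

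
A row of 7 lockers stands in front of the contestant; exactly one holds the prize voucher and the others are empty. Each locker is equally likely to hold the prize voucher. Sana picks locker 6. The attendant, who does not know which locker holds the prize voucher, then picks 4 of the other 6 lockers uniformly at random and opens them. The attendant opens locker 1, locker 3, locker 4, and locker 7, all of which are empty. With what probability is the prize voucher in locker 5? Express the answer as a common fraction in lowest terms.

1/3

Because the attendant chose which lockers to open without knowing where the prize voucher is, the choice is independent of the prize location. Learning that none of the 4 opened lockers holds the prize voucher simply rules out those 4 locations and leaves the remaining 3 lockers still equally likely by symmetry.
So P(the prize voucher in locker 5) = 1/3.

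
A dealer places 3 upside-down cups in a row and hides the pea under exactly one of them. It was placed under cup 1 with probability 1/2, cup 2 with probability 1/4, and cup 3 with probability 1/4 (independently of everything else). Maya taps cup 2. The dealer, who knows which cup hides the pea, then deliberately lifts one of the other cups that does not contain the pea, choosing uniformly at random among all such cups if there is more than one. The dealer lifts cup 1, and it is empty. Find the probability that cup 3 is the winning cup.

2/3

Consider each possible location of the pea in turn.
If it is under cup 1 (prior 1/2): the dealer opened cup 1, so this case is ruled out; weight (1/2)·0 = 0.
If it is under cup 2 (prior 1/4): the dealer has 2 equally likely choices, so probability 1/2; weight (1/4)·(1/2) = 1/8.
If it is under cup 3 (prior 1/4): the dealer has no choice, probability 1; weight (1/4)·1 = 1/4.
The weights sum to 3/8.
So P(the pea under cup 3 | the dealer opened cup 1) = (1/4) / (3/8) = 2/3.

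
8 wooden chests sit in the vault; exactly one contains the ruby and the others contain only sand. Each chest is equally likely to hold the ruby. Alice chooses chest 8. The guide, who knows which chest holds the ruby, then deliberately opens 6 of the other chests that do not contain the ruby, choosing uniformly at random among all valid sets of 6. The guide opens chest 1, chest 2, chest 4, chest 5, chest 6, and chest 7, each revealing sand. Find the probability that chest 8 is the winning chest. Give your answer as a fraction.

1/8

Condition on the true location of the ruby.
If it is in any of chests 1, 2, 4, 5, 6, and 7 (prior 1/8 each): that chest was opened and seen not to hold the prize — ruled out; weight (1/8)·0 = 0 each.
If it is in chest 3 (prior 1/8): the guide has no choice, probability 1; weight (1/8)·1 = 1/8.
If it is in chest 8 (prior 1/8): the guide has 7 equally likely choices, so probability 1/7; weight (1/8)·(1/7) = 1/56.
The weights sum to 1/7.
So P(the ruby in chest 8 | the guide opened chest 1, chest 2, chest 4, chest 5, chest 6, and chest 7) = (1/56) / (1/7) = 1/8.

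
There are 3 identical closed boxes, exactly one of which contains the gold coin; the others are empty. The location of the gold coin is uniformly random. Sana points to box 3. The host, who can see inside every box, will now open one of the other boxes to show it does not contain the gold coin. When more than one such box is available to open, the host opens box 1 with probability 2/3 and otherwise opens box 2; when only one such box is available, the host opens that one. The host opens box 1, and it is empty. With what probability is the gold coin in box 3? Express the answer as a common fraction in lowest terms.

Consider each possible location of the gold coin in turn.
If it is in box 1 (prior 1/3): the host opened box 1, so this case is ruled out; weight (1/3)·0 = 0.
If it is in box 2 (prior 1/3): only box 1 is available, probability 1; weight (1/3)·1 = 1/3.
If it is in box 3 (prior 1/3): box 1 is available, opened with probability 2/3; weight (1/3)·(2/3) = 2/9.
The weights sum to 5/9.
So P(the gold coin in box 3 | the host opened box 1) = (2/9) / (5/9) = 2/5.

2/5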